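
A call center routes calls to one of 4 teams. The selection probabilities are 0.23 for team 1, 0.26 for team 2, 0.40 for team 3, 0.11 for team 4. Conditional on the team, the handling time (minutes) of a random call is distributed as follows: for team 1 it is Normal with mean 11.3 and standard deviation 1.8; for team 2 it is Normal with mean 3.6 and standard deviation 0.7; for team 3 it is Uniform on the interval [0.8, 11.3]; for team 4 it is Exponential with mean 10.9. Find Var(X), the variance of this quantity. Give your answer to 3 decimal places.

26.885

Per component, 1: μ=11.3, E[X²]=130.93; 2: μ=3.6, E[X²]=13.45; 3: μ=6.05, E[X²]=45.79; 4: μ=10.9, E[X²]=237.62.
E[X] = 0.23·11.3 + 0.26·3.6 + 0.4·6.05 + 0.11·10.9 = 7.154.
E[X²] = 0.23·130.93 + 0.26·13.45 + 0.4·45.79 + 0.11·237.62 = 78.0651.
Var(X) = E[X²] − (E[X])² = 78.0651 − 51.1797 = 26.8854.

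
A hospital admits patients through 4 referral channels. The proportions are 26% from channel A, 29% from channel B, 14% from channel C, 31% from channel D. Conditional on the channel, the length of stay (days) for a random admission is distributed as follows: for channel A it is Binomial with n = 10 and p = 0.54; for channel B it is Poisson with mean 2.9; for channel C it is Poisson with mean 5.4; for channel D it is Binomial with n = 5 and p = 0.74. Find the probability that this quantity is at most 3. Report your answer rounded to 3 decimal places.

Conditional on each channel, P(X ≤ 3): A: 0.114061; B: 0.669623; C: 0.213291; D: 0.388274.
By total probability, P(X ≤ 3) = 0.26·0.114061 + 0.29·0.669623 + 0.14·0.213291 + 0.31·0.388274 = 0.374072.

0.374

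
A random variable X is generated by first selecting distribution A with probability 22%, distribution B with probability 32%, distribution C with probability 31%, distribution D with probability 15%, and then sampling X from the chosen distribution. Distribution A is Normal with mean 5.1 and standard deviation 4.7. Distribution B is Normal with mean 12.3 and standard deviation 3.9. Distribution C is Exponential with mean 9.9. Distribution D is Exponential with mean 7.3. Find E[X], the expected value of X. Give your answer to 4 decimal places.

9.2220

Component means — A: 5.1; B: 12.3; C: 9.9; D: 7.3.
E[X] = 0.22·5.1 + 0.32·12.3 + 0.31·9.9 + 0.15·7.3 = 9.222.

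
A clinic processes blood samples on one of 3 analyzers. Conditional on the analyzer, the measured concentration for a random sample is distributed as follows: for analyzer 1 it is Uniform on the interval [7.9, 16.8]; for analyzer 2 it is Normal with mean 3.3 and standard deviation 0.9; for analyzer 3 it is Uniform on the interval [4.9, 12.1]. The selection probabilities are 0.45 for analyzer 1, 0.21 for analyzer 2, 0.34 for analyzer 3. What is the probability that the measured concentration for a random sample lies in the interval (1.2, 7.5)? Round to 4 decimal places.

Conditional on each analyzer, P(1.2 < X < 7.5): 1: 0; 2: 0.990183; 3: 0.361111.
By total probability, P(1.2 < X < 7.5) = 0.45·0 + 0.21·0.990183 + 0.34·0.361111 = 0.330716.

0.3307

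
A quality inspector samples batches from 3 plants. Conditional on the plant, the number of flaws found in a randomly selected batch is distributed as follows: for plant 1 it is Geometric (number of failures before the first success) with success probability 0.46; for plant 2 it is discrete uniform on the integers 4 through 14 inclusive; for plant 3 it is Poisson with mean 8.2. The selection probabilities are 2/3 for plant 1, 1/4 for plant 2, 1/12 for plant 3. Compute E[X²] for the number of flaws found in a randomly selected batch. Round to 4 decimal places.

For each component E[X²] = Var + (mean)², giving 1: 3.93006; 2: 91; 3: 75.44.
Overall E[X²] = 0.666667·3.93006 + 0.25·91 + 0.0833333·75.44 = 31.6567.

31.6567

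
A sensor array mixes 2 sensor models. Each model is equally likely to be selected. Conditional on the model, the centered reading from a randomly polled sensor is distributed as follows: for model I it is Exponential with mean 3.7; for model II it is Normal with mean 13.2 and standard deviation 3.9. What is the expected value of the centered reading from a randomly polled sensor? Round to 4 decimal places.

8.4500

Component means — I: 3.7; II: 13.2.
E[X] = 0.5·3.7 + 0.5·13.2 = 8.45.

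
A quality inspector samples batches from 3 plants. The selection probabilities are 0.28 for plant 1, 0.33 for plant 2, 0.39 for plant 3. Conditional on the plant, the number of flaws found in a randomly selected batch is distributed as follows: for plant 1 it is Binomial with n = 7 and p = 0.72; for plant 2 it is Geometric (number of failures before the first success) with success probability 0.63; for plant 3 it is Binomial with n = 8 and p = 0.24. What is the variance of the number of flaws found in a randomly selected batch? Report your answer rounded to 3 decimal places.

4.395

Per component, 1: μ=5.04, E[X²]=26.8128; 2: μ=0.587302, E[X²]=1.27715; 3: μ=1.92, E[X²]=5.1456.
E[X] = 0.28·5.04 + 0.33·0.587302 + 0.39·1.92 = 2.35381.
E[X²] = 0.28·26.8128 + 0.33·1.27715 + 0.39·5.1456 = 9.93583.
Var(X) = E[X²] − (E[X])² = 9.93583 − 5.54042 = 4.39541.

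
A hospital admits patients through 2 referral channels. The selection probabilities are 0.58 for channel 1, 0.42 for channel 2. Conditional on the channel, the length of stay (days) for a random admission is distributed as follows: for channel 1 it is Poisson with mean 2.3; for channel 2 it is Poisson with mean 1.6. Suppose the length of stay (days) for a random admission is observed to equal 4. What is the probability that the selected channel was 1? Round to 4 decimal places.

Likelihoods P(X=4 | ·): 1: 0.116902; 2: 0.0551312.
Posterior ∝ prior × likelihood. Numerator for 1: 0.58·0.116902 = 0.0678033.
Normalizing constant: 0.58·0.116902 + 0.42·0.0551312 = 0.0909584.
P(1 | observation) = 0.0678033 / 0.0909584 = 0.745432.

0.7454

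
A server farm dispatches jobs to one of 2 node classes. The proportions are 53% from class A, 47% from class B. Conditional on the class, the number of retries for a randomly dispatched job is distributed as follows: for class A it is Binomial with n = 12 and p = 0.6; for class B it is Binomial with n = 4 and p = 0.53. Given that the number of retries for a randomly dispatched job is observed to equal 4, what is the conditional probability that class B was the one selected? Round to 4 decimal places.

0.6247

Likelihoods P(X=4 | ·): A: 0.0420427; B: 0.0789048.
Posterior ∝ prior × likelihood. Numerator for B: 0.47·0.0789048 = 0.0370853.
Normalizing constant: 0.53·0.0420427 + 0.47·0.0789048 = 0.0593679.
P(B | observation) = 0.0370853 / 0.0593679 = 0.624669.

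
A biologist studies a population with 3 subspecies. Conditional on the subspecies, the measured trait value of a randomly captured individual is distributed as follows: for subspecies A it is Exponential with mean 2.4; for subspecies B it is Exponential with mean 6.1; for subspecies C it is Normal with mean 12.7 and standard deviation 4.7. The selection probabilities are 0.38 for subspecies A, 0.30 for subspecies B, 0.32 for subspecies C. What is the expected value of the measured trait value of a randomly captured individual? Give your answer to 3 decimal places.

Component means — A: 2.4; B: 6.1; C: 12.7.
E[X] = 0.38·2.4 + 0.3·6.1 + 0.32·12.7 = 6.806.

6.806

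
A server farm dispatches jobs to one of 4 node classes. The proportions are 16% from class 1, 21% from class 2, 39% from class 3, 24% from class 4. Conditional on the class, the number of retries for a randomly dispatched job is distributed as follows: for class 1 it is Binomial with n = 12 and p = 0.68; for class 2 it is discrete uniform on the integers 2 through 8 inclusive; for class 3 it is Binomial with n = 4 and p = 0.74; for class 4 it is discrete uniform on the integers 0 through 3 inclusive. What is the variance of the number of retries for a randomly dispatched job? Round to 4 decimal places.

6.7418

Per component, 1: μ=8.16, E[X²]=69.1968; 2: μ=5, E[X²]=29; 3: μ=2.96, E[X²]=9.5312; 4: μ=1.5, E[X²]=3.5.
E[X] = 0.16·8.16 + 0.21·5 + 0.39·2.96 + 0.24·1.5 = 3.87.
E[X²] = 0.16·69.1968 + 0.21·29 + 0.39·9.5312 + 0.24·3.5 = 21.7187.
Var(X) = E[X²] − (E[X])² = 21.7187 − 14.9769 = 6.74176.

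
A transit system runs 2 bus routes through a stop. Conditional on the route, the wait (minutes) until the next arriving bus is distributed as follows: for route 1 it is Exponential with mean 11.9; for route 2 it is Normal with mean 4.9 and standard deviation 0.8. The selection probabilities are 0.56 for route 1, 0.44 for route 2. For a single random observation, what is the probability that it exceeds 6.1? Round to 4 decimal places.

Conditional on each route, P(X > 6.1): 1: 0.598933; 2: 0.0668072.
By total probability, P(X > 6.1) = 0.56·0.598933 + 0.44·0.0668072 = 0.364798.

0.3648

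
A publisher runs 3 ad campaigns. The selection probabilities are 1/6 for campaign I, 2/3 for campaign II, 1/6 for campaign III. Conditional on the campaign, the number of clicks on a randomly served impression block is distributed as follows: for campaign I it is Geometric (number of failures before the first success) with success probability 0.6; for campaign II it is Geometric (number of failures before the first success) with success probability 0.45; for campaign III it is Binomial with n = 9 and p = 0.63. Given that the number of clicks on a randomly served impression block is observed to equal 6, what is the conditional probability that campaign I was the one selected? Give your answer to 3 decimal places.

0.008

Likelihoods P(X=6 | ·): I: 0.0024576; II: 0.0124563; III: 0.266028.
Posterior ∝ prior × likelihood. Numerator for I: 0.166667·0.0024576 = 0.0004096.
Normalizing constant: 0.166667·0.0024576 + 0.666667·0.0124563 + 0.166667·0.266028 = 0.0530518.
P(I | observation) = 0.0004096 / 0.0530518 = 0.00772075.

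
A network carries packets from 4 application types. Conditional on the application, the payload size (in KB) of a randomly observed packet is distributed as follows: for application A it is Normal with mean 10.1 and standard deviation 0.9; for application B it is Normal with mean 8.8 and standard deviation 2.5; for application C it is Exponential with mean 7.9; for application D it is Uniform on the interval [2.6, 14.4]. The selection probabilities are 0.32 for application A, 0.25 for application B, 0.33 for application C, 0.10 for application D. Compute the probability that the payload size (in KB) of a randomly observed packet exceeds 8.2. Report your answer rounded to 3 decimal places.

0.633

Conditional on each application, P(X > 8.2): A: 0.982619; B: 0.594835; C: 0.354171; D: 0.525424.
By total probability, P(X > 8.2) = 0.32·0.982619 + 0.25·0.594835 + 0.33·0.354171 + 0.1·0.525424 = 0.632566.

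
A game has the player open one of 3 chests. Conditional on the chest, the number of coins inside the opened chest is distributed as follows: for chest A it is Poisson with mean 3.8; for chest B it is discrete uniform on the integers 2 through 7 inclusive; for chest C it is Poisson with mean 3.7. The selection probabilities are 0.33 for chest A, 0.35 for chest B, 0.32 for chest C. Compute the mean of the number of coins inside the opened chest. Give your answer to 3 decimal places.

Component means — A: 3.8; B: 4.5; C: 3.7.
E[X] = 0.33·3.8 + 0.35·4.5 + 0.32·3.7 = 4.013.

4.013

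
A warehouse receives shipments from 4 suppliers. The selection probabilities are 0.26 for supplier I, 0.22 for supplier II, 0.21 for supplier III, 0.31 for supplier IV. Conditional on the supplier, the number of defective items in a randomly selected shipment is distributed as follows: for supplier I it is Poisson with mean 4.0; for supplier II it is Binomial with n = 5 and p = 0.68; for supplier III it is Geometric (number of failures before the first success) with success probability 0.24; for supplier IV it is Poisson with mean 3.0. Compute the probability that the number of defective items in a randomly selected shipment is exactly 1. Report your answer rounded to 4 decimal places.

0.1115

Conditional on each supplier, P(X = 1): I: 0.0732626; II: 0.0356516; III: 0.1824; IV: 0.149361.
By total probability, P(X = 1) = 0.26·0.0732626 + 0.22·0.0356516 + 0.21·0.1824 + 0.31·0.149361 = 0.111498.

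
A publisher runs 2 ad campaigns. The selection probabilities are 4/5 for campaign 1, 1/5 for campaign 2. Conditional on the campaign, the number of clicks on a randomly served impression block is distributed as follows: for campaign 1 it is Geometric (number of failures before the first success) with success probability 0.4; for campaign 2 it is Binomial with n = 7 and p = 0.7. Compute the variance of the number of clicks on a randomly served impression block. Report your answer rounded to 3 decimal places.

Per component, 1: μ=1.5, E[X²]=6; 2: μ=4.9, E[X²]=25.48.
E[X] = 0.8·1.5 + 0.2·4.9 = 2.18.
E[X²] = 0.8·6 + 0.2·25.48 = 9.896.
Var(X) = E[X²] − (E[X])² = 9.896 − 4.7524 = 5.1436.

5.144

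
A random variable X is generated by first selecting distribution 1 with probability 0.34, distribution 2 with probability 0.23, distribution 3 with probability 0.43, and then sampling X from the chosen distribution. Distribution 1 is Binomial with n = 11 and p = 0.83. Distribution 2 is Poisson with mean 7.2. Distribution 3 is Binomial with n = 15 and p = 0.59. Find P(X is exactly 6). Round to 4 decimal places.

Conditional on each component, P(X = 6): 1: 0.0214464; 2: 0.144458; 3: 0.0691148.
By total probability, P(X = 6) = 0.34·0.0214464 + 0.23·0.144458 + 0.43·0.0691148 = 0.0702365.

0.0702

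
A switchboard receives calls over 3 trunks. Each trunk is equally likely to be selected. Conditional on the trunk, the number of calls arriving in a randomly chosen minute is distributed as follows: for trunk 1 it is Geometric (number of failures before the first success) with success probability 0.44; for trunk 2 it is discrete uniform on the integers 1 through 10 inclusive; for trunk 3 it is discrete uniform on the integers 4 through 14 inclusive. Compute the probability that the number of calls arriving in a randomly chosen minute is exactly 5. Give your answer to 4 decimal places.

Conditional on each trunk, P(X = 5): 1: 0.0242322; 2: 0.1; 3: 0.0909091.
By total probability, P(X = 5) = 0.333333·0.0242322 + 0.333333·0.1 + 0.333333·0.0909091 = 0.0717138.

0.0717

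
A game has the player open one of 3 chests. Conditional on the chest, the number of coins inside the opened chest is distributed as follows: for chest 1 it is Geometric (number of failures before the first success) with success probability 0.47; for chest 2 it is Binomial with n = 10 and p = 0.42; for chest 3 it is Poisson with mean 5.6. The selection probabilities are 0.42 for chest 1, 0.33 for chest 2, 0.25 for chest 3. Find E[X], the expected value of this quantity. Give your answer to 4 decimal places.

3.2596

Component means — 1: 1.12766; 2: 4.2; 3: 5.6.
E[X] = 0.42·1.12766 + 0.33·4.2 + 0.25·5.6 = 3.25962.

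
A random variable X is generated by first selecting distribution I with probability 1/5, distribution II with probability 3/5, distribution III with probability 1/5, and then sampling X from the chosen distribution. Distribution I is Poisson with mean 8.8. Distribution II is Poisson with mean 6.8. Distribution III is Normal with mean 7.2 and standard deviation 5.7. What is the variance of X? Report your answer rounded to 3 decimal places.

12.940

Per component, I: μ=8.8, E[X²]=86.24; II: μ=6.8, E[X²]=53.04; III: μ=7.2, E[X²]=84.33.
E[X] = 0.2·8.8 + 0.6·6.8 + 0.2·7.2 = 7.28.
E[X²] = 0.2·86.24 + 0.6·53.04 + 0.2·84.33 = 65.938.
Var(X) = E[X²] − (E[X])² = 65.938 − 52.9984 = 12.9396.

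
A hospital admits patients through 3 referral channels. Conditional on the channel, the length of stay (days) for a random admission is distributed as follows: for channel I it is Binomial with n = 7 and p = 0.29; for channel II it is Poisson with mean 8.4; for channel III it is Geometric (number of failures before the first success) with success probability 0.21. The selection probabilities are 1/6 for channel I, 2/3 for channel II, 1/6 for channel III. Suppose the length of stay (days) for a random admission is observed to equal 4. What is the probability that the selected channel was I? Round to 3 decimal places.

0.248

Likelihoods P(X=4 | ·): I: 0.0886003; II: 0.0466479; III: 0.0817952.
Posterior ∝ prior × likelihood. Numerator for I: 0.166667·0.0886003 = 0.0147667.
Normalizing constant: 0.166667·0.0886003 + 0.666667·0.0466479 + 0.166667·0.0817952 = 0.0594979.
P(I | observation) = 0.0147667 / 0.0594979 = 0.248189.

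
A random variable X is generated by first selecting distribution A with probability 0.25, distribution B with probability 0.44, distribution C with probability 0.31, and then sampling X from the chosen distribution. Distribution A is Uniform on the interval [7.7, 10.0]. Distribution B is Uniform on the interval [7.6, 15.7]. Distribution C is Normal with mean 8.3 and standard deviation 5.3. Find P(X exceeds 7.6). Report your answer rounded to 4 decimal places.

0.8613

Conditional on each component, P(X > 7.6): A: 1; B: 1; C: 0.552538.
By total probability, P(X > 7.6) = 0.25·1 + 0.44·1 + 0.31·0.552538 = 0.861287.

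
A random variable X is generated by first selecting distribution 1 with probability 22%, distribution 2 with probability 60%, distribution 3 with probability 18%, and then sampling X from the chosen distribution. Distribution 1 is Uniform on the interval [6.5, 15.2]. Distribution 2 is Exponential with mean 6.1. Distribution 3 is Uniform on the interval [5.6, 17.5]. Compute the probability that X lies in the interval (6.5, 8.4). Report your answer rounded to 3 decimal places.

Conditional on each component, P(6.5 < X < 8.4): 1: 0.218391; 2: 0.0922081; 3: 0.159664.
By total probability, P(6.5 < X < 8.4) = 0.22·0.218391 + 0.6·0.0922081 + 0.18·0.159664 = 0.13211.

0.132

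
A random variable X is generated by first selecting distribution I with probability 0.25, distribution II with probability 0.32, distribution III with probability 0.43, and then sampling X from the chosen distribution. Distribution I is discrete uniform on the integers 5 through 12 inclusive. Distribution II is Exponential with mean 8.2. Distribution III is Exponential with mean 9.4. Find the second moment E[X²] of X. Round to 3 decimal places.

138.398

For each component E[X²] = Var + (mean)², giving I: 77.5; II: 134.48; III: 176.72.
Overall E[X²] = 0.25·77.5 + 0.32·134.48 + 0.43·176.72 = 138.398.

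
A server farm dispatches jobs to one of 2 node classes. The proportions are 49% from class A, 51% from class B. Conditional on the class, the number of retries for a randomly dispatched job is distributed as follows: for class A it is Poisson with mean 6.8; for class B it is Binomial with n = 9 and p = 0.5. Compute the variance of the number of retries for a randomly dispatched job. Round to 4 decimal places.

Per component, A: μ=6.8, E[X²]=53.04; B: μ=4.5, E[X²]=22.5.
E[X] = 0.49·6.8 + 0.51·4.5 = 5.627.
E[X²] = 0.49·53.04 + 0.51·22.5 = 37.4646.
Var(X) = E[X²] − (E[X])² = 37.4646 − 31.6631 = 5.80147.

5.8015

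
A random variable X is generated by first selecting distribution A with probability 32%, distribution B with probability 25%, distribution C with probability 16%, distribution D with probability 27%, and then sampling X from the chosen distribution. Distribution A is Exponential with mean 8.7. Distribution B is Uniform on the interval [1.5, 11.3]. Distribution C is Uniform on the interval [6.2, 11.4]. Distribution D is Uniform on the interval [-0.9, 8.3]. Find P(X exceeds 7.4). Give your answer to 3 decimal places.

0.386

Conditional on each component, P(X > 7.4): A: 0.427169; B: 0.397959; C: 0.769231; D: 0.0978261.
By total probability, P(X > 7.4) = 0.32·0.427169 + 0.25·0.397959 + 0.16·0.769231 + 0.27·0.0978261 = 0.385674.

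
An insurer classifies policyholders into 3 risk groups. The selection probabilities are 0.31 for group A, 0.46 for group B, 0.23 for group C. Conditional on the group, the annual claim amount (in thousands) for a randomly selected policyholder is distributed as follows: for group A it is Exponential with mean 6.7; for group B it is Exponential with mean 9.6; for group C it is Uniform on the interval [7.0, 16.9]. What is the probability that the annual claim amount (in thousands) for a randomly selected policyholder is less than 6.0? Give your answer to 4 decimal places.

0.3972

Conditional on each group, P(X < 6.0): A: 0.591606; B: 0.464739; C: 0.
By total probability, P(X < 6.0) = 0.31·0.591606 + 0.46·0.464739 + 0.23·0 = 0.397178.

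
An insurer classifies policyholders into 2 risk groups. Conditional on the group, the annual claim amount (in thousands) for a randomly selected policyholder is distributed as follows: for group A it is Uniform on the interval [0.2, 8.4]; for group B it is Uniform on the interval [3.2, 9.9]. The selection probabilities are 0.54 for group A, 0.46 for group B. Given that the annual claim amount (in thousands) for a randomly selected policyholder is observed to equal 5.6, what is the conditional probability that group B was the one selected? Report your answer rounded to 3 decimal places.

Likelihoods f(5.6 | ·): A: 0.121951; B: 0.149254.
Posterior ∝ prior × likelihood. Numerator for B: 0.46·0.149254 = 0.0686567.
Normalizing constant: 0.54·0.121951 + 0.46·0.149254 = 0.13451.
P(B | observation) = 0.0686567 / 0.13451 = 0.510419.

0.510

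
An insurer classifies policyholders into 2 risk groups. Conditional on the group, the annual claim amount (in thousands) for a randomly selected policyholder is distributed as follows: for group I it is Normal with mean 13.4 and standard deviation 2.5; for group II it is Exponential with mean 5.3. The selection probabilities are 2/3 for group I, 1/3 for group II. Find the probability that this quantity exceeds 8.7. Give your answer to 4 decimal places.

0.7112

Conditional on each group, P(X > 8.7): I: 0.969946; II: 0.193687.
By total probability, P(X > 8.7) = 0.666667·0.969946 + 0.333333·0.193687 = 0.711193.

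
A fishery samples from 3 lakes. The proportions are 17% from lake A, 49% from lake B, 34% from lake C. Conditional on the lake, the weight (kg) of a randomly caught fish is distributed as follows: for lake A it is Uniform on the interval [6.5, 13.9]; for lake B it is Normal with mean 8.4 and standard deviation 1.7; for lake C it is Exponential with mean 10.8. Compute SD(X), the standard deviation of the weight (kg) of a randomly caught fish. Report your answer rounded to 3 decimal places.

Per component, A: μ=10.2, E[X²]=108.603; B: μ=8.4, E[X²]=73.45; C: μ=10.8, E[X²]=233.28.
E[X] = 0.17·10.2 + 0.49·8.4 + 0.34·10.8 = 9.522.
E[X²] = 0.17·108.603 + 0.49·73.45 + 0.34·233.28 = 133.768.
Var(X) = E[X²] − (E[X])² = 133.768 − 90.6685 = 43.0998.
SD(X) = √43.0998 = 6.56504.

6.565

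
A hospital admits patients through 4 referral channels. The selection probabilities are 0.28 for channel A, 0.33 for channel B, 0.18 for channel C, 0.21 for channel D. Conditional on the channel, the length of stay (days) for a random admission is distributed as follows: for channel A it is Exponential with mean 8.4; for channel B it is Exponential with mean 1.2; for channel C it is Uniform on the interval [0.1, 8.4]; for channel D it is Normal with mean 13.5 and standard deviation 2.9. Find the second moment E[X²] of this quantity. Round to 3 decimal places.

84.787

For each component E[X²] = Var + (mean)², giving A: 141.12; B: 2.88; C: 23.8033; D: 190.66.
Overall E[X²] = 0.28·141.12 + 0.33·2.88 + 0.18·23.8033 + 0.21·190.66 = 84.7872.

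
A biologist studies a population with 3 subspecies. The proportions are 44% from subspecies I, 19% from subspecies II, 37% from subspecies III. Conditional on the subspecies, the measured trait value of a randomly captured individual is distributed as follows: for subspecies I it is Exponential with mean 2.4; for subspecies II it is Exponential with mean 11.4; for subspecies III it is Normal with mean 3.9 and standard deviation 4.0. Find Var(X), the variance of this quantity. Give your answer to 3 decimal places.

Per component, I: μ=2.4, E[X²]=11.52; II: μ=11.4, E[X²]=259.92; III: μ=3.9, E[X²]=31.21.
E[X] = 0.44·2.4 + 0.19·11.4 + 0.37·3.9 = 4.665.
E[X²] = 0.44·11.52 + 0.19·259.92 + 0.37·31.21 = 66.0013.
Var(X) = E[X²] − (E[X])² = 66.0013 − 21.7622 = 44.2391.

44.239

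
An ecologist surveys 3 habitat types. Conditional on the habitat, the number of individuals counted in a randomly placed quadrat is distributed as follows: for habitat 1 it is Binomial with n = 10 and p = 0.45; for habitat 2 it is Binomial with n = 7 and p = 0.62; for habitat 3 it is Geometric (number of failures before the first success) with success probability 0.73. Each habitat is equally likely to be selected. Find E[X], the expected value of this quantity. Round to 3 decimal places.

Component means — 1: 4.5; 2: 4.34; 3: 0.369863.
E[X] = 0.333333·4.5 + 0.333333·4.34 + 0.333333·0.369863 = 3.06995.

3.070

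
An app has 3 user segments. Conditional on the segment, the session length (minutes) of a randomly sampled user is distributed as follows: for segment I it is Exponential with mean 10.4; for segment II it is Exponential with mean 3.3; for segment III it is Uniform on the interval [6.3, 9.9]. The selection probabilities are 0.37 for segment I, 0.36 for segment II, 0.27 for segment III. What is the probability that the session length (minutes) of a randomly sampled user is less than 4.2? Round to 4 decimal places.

Conditional on each segment, P(X < 4.2): I: 0.332253; II: 0.719933; III: 0.
By total probability, P(X < 4.2) = 0.37·0.332253 + 0.36·0.719933 + 0.27·0 = 0.38211.

0.3821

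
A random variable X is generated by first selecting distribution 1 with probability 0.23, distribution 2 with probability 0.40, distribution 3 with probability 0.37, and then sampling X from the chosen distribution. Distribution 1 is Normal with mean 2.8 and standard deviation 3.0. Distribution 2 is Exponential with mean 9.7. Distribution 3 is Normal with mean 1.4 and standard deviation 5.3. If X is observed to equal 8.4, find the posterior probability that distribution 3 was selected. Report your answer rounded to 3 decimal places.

0.339

Likelihoods f(8.4 | ·): 1: 0.023289; 2: 0.0433649; 3: 0.0314662.
Posterior ∝ prior × likelihood. Numerator for 3: 0.37·0.0314662 = 0.0116425.
Normalizing constant: 0.23·0.023289 + 0.4·0.0433649 + 0.37·0.0314662 = 0.0343449.
P(3 | observation) = 0.0116425 / 0.0343449 = 0.338987.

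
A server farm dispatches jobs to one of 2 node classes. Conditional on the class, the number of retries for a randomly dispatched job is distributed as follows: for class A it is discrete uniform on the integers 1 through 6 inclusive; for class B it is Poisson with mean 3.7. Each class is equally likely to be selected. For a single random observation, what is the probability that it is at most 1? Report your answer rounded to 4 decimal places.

0.1414

Conditional on each class, P(X ≤ 1): A: 0.166667; B: 0.116201.
By total probability, P(X ≤ 1) = 0.5·0.166667 + 0.5·0.116201 = 0.141434.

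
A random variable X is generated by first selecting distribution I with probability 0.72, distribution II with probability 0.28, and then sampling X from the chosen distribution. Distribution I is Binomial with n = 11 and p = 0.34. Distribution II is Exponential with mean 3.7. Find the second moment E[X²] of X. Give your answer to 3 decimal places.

19.515

For each component E[X²] = Var + (mean)², giving I: 16.456; II: 27.38.
Overall E[X²] = 0.72·16.456 + 0.28·27.38 = 19.5147.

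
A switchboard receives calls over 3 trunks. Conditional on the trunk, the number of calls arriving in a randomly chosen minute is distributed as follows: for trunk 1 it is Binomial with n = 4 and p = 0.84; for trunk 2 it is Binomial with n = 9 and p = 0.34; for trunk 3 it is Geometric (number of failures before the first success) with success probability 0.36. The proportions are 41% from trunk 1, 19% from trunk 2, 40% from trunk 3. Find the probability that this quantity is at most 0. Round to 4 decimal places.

0.1488

Conditional on each trunk, P(X ≤ 0): 1: 0.00065536; 2: 0.0237627; 3: 0.36.
By total probability, P(X ≤ 0) = 0.41·0.00065536 + 0.19·0.0237627 + 0.4·0.36 = 0.148784.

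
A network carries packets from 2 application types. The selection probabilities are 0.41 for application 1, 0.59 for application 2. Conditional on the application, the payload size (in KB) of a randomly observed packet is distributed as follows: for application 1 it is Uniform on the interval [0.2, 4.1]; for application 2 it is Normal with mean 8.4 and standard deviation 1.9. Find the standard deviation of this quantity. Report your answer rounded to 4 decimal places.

Per component, 1: μ=2.15, E[X²]=5.89; 2: μ=8.4, E[X²]=74.17.
E[X] = 0.41·2.15 + 0.59·8.4 = 5.8375.
E[X²] = 0.41·5.89 + 0.59·74.17 = 46.1752.
Var(X) = E[X²] − (E[X])² = 46.1752 − 34.0764 = 12.0988.
SD(X) = √12.0988 = 3.47833.

3.4783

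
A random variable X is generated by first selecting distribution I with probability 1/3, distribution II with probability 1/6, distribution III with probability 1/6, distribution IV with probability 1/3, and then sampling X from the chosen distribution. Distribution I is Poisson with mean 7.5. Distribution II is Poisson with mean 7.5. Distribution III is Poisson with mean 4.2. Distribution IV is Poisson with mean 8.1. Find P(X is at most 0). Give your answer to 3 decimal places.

0.003

Conditional on each component, P(X ≤ 0): I: 0.000553084; II: 0.000553084; III: 0.0149956; IV: 0.000303539.
By total probability, P(X ≤ 0) = 0.333333·0.000553084 + 0.166667·0.000553084 + 0.166667·0.0149956 + 0.333333·0.000303539 = 0.00287698.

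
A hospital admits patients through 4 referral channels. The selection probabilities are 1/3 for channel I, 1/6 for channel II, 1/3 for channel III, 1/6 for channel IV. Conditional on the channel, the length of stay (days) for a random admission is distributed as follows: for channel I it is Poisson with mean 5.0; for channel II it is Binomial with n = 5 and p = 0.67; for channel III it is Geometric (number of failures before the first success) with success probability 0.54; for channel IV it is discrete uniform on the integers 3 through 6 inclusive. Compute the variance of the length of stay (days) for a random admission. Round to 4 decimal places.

Per component, I: μ=5, E[X²]=30; II: μ=3.35, E[X²]=12.328; III: μ=0.851852, E[X²]=2.30316; IV: μ=4.5, E[X²]=21.5.
E[X] = 0.333333·5 + 0.166667·3.35 + 0.333333·0.851852 + 0.166667·4.5 = 3.25895.
E[X²] = 0.333333·30 + 0.166667·12.328 + 0.333333·2.30316 + 0.166667·21.5 = 16.4057.
Var(X) = E[X²] − (E[X])² = 16.4057 − 10.6208 = 5.78496.

5.7850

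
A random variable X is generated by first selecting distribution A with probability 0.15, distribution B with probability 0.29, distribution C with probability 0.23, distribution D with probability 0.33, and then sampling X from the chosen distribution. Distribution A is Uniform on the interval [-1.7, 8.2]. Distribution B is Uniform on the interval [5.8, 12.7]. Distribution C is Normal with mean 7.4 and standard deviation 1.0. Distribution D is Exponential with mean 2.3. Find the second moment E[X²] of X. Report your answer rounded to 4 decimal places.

For each component E[X²] = Var + (mean)², giving A: 18.73; B: 89.53; C: 55.76; D: 10.58.
Overall E[X²] = 0.15·18.73 + 0.29·89.53 + 0.23·55.76 + 0.33·10.58 = 45.0894.

45.0894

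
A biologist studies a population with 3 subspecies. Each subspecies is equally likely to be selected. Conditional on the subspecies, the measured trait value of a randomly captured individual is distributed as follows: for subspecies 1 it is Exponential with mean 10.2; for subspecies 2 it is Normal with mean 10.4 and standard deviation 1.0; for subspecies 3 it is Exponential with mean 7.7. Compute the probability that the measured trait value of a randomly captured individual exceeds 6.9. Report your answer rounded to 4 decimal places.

0.6388

Conditional on each subspecies, P(X > 6.9): 1: 0.508408; 2: 0.999767; 3: 0.408157.
By total probability, P(X > 6.9) = 0.333333·0.508408 + 0.333333·0.999767 + 0.333333·0.408157 = 0.638777.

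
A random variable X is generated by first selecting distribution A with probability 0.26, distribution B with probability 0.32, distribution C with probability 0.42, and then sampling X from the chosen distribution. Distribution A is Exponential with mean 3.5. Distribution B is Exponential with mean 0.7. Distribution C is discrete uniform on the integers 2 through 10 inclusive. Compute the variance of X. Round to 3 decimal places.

Per component, A: μ=3.5, E[X²]=24.5; B: μ=0.7, E[X²]=0.98; C: μ=6, E[X²]=42.6667.
E[X] = 0.26·3.5 + 0.32·0.7 + 0.42·6 = 3.654.
E[X²] = 0.26·24.5 + 0.32·0.98 + 0.42·42.6667 = 24.6036.
Var(X) = E[X²] − (E[X])² = 24.6036 − 13.3517 = 11.2519.

11.252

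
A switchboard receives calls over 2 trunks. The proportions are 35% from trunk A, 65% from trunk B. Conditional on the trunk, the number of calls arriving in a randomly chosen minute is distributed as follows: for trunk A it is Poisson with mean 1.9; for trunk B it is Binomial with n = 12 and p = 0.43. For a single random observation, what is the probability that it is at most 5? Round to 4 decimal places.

0.7245

Conditional on each trunk, P(X ≤ 5): A: 0.986781; B: 0.583284.
By total probability, P(X ≤ 5) = 0.35·0.986781 + 0.65·0.583284 = 0.724508.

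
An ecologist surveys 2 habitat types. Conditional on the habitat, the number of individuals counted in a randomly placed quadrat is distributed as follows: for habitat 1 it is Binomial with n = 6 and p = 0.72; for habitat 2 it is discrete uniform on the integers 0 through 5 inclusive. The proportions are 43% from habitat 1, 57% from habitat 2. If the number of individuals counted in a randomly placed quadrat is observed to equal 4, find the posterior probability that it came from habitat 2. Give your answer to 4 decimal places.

Likelihoods P(X=4 | ·): 1: 0.316037; 2: 0.166667.
Posterior ∝ prior × likelihood. Numerator for 2: 0.57·0.166667 = 0.095.
Normalizing constant: 0.43·0.316037 + 0.57·0.166667 = 0.230896.
P(2 | observation) = 0.095 / 0.230896 = 0.411441.

0.4114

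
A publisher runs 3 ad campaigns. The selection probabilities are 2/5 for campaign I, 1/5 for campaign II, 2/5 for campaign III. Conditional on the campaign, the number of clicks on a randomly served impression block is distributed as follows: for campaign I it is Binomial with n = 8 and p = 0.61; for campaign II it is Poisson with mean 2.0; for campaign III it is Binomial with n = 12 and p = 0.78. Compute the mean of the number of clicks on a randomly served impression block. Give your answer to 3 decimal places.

6.096

Component means — I: 4.88; II: 2; III: 9.36.
E[X] = 0.4·4.88 + 0.2·2 + 0.4·9.36 = 6.096.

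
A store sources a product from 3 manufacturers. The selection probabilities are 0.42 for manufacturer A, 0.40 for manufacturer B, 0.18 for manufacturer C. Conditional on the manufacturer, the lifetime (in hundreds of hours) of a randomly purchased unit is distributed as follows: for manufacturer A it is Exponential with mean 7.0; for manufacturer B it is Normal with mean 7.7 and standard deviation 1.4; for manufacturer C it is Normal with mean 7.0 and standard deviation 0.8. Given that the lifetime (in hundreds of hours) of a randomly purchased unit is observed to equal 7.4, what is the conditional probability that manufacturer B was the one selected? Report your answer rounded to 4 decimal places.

Likelihoods f(7.4 | ·): A: 0.0496353; B: 0.278491; C: 0.440082.
Posterior ∝ prior × likelihood. Numerator for B: 0.4·0.278491 = 0.111396.
Normalizing constant: 0.42·0.0496353 + 0.4·0.278491 + 0.18·0.440082 = 0.211458.
P(B | observation) = 0.111396 / 0.211458 = 0.526802.

0.5268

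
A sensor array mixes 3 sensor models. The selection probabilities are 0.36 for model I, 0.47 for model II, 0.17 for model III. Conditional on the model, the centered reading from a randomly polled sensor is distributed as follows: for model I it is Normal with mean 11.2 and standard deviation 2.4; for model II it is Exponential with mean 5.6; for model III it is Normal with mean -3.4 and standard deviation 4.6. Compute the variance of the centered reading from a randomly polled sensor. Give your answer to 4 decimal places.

45.2334

Per component, I: μ=11.2, E[X²]=131.2; II: μ=5.6, E[X²]=62.72; III: μ=-3.4, E[X²]=32.72.
E[X] = 0.36·11.2 + 0.47·5.6 + 0.17·-3.4 = 6.086.
E[X²] = 0.36·131.2 + 0.47·62.72 + 0.17·32.72 = 82.2728.
Var(X) = E[X²] − (E[X])² = 82.2728 − 37.0394 = 45.2334.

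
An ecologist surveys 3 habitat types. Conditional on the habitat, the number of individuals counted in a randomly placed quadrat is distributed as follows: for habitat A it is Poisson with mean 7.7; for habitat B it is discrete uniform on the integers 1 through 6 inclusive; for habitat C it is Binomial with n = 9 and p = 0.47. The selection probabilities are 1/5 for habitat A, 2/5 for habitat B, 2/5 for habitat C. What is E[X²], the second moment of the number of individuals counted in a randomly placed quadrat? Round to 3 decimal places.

27.519

For each component E[X²] = Var + (mean)², giving A: 66.99; B: 15.1667; C: 20.1348.
Overall E[X²] = 0.2·66.99 + 0.4·15.1667 + 0.4·20.1348 = 27.5186.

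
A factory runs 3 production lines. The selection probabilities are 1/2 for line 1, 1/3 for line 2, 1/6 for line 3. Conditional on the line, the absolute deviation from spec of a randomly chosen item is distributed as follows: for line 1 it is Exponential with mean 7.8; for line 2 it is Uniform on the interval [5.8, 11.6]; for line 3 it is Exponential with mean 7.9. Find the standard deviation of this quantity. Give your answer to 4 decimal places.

Per component, 1: μ=7.8, E[X²]=121.68; 2: μ=8.7, E[X²]=78.4933; 3: μ=7.9, E[X²]=124.82.
E[X] = 0.5·7.8 + 0.333333·8.7 + 0.166667·7.9 = 8.11667.
E[X²] = 0.5·121.68 + 0.333333·78.4933 + 0.166667·124.82 = 107.808.
Var(X) = E[X²] − (E[X])² = 107.808 − 65.8803 = 41.9275.
SD(X) = √41.9275 = 6.47514.

6.4751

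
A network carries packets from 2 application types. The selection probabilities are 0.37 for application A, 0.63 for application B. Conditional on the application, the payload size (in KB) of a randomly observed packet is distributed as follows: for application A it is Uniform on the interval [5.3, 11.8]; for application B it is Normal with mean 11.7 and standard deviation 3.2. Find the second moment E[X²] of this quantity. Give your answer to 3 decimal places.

121.043

For each component E[X²] = Var + (mean)², giving A: 76.6233; B: 147.13.
Overall E[X²] = 0.37·76.6233 + 0.63·147.13 = 121.043.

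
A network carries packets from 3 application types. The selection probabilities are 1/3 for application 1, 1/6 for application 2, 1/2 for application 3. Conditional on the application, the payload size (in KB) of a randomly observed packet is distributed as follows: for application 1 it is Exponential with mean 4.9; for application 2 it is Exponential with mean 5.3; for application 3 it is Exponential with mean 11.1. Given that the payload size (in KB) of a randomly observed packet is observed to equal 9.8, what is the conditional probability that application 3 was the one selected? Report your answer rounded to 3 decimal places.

Likelihoods f(9.8 | ·): 1: 0.0276194; 2: 0.0296954; 3: 0.0372603.
Posterior ∝ prior × likelihood. Numerator for 3: 0.5·0.0372603 = 0.0186301.
Normalizing constant: 0.333333·0.0276194 + 0.166667·0.0296954 + 0.5·0.0372603 = 0.0327858.
P(3 | observation) = 0.0186301 / 0.0327858 = 0.568237.

0.568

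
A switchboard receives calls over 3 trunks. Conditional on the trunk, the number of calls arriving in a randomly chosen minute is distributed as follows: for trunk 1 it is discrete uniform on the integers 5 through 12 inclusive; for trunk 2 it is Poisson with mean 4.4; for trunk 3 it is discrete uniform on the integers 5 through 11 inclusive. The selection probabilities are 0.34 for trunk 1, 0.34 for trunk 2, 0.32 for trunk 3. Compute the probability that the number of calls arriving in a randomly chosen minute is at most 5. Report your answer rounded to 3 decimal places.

0.333

Conditional on each trunk, P(X ≤ 5): 1: 0.125; 2: 0.719912; 3: 0.142857.
By total probability, P(X ≤ 5) = 0.34·0.125 + 0.34·0.719912 + 0.32·0.142857 = 0.332984.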